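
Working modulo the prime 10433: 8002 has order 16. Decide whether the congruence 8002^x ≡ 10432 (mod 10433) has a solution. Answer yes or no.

⟨8002⟩ has order 16; its elements mod 10433 are {1, 103, 176, 323, 1970, 2431, 2738, 4683, 5750, 7695, 8002, 8463, 10110, 10257, 10330, 10432}.
10432 is in this set.

yes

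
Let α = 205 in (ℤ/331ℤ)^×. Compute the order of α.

110

The order of 205 must divide p − 1 = 330 = 2 · 3 · 5 · 11.
Divisors: 1, 2, 3, 5, 6, 10, 11, 15, 22, 30, 33, 55, 66, 110, 165, 330.
Check each in increasing order: 205^1 ≡ 205;  205^2 ≡ 319;  205^3 ≡ 188;  205^5 ≡ 61;  205^6 ≡ 258;  205^10 ≡ 80;  205^11 ≡ 181;  205^15 ≡ 246;  205^22 ≡ 323;  205^30 ≡ 274;  205^33 ≡ 207;  205^55 ≡ 330;  205^66 ≡ 150;  205^110 ≡ 1.
Smallest exponent giving 1 is 110.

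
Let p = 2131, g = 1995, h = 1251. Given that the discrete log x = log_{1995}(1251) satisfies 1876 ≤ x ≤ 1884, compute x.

1883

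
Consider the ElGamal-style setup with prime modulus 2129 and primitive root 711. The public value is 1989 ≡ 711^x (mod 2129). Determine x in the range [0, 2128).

134

Baby-step giant-step with m = ceil(sqrt(2128)) = 47.
Baby table (711^j mod 2129 for j=0..46):
  0:1  1:711  2:948  3:1264  4:266  5:1774  6:946  7:1971
  8:499  9:1375  10:414  11:552  12:736  13:1691  14:1545  15:2060
  16:2037  17:587  18:73  19:807  20:1076  21:725  22:257  23:1762
  24:930  25:1240  26:234  27:312  28:416  29:1974  30:503  31:2090
  32:2077  33:1350  34:1800  35:271  36:1071  37:1428  38:1904  39:1829
  40:1729  41:886  42:1891  43:1102  44:50  45:1486  46:562
Giant step factor: 711^(-47) ≡ 823 (mod 2129).
Scan 1989·823^i mod 2129 for i = 0, 1, …:
  i=0: 1989   i=1: 1875   i=2: 1729
Match at i=2, j=40: x = 2·47 + 40 = 134.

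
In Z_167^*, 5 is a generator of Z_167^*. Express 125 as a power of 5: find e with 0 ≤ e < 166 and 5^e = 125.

Successive powers of 5 modulo 167:
  5^0=1  5^1=5  5^2=25  5^3=125
So 5^3 ≡ 125 (mod 167), giving e = 3.

3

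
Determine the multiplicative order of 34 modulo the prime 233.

The order of 34 must divide p − 1 = 232 = 2^3 · 29.
Divisors: 1, 2, 4, 8, 29, 58, 116, 232.
Check each in increasing order: 34^1 ≡ 34;  34^2 ≡ 224;  34^4 ≡ 81;  34^8 ≡ 37;  34^29 ≡ 97;  34^58 ≡ 89;  34^116 ≡ 232;  34^232 ≡ 1.
Smallest exponent giving 1 is 232.

232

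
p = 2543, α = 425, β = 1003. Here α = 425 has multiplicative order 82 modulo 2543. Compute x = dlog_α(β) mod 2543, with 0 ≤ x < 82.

35

Baby-step giant-step with m = ceil(sqrt(82)) = 10.
Baby table (425^j mod 2543 for j=0..9):
  0:1  1:425  2:72  3:84  4:98  5:962  6:1970  7:603
  8:1975  9:185
Giant step factor: 425^(-10) ≡ 379 (mod 2543).
Scan 1003·379^i mod 2543 for i = 0, 1, …:
  i=0: 1003   i=1: 1230   i=2: 801   i=3: 962
Match at i=3, j=5: x = 3·10 + 5 = 35.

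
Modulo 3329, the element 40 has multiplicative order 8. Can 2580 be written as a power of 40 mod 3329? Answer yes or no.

yes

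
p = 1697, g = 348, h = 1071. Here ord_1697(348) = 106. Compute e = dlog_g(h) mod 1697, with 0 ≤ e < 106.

97

Baby-step giant-step with m = ceil(sqrt(106)) = 11.
Baby table (348^j mod 1697 for j=0..10):
  0:1  1:348  2:617  3:894  4:561  5:73  6:1646  7:919
  8:776  9:225  10:238
Giant step factor: 348^(-11) ≡ 98 (mod 1697).
Scan 1071·98^i mod 1697 for i = 0, 1, …:
  i=0: 1071   i=1: 1441   i=2: 367   i=3: 329
  i=4: 1696   i=5: 1599   i=6: 578   i=7: 643
  i=8: 225
Match at i=8, j=9: e = 8·11 + 9 = 97.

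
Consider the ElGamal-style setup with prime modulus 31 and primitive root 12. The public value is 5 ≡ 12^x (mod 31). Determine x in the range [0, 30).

Successive powers of 12 modulo 31:
  12^0=1  12^1=12  12^2=20  12^3=23  12^4=28  12^5=26
  12^6=2  12^7=24  12^8=9  12^9=15  12^10=25  12^11=21
  12^12=4  12^13=17  12^14=18  12^15=30  12^16=19  12^17=11
  12^18=8  12^19=3  12^20=5
So 12^20 ≡ 5 (mod 31), giving x = 20.

20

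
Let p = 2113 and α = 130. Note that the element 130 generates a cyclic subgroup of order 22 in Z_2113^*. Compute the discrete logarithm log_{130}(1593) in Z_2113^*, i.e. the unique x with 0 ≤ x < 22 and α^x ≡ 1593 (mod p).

Successive powers of 130 modulo 2113:
  130^0=1  130^1=130  130^2=2109  130^3=1593
So 130^3 ≡ 1593 (mod 2113), giving x = 3.

3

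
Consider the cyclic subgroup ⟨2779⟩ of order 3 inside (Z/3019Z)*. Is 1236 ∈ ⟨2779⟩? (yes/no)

no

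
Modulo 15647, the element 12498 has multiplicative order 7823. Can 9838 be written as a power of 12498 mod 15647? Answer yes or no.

yes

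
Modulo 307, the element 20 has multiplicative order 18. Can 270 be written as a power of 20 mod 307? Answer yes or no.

no

270 ∈ ⟨20⟩ iff 270^18 ≡ 1 (mod 307), since |⟨20⟩| = 18.
270^18 mod 307 = 64.
Since 64 ≠ 1, 270 does not lie in the subgroup.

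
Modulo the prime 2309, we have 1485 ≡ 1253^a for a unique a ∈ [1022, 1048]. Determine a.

Compute 1253^1022 mod 2309 = 1485, then multiply by 1253 repeatedly:
  1253^1022=1485
Found 1485 at exponent 1022.

1022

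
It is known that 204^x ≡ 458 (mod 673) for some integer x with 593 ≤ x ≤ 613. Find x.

610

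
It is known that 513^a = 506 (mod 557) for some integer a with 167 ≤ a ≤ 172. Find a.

167

Compute 513^167 mod 557 = 506, then multiply by 513 repeatedly:
  513^167=506
Found 506 at exponent 167.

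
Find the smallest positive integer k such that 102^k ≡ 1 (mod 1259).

1258

The order of 102 must divide p − 1 = 1258 = 2 · 17 · 37.
Divisors: 1, 2, 17, 34, 37, 74, 629, 1258.
Check each in increasing order: 102^1 ≡ 102;  102^2 ≡ 332;  102^17 ≡ 136;  102^34 ≡ 870;  102^37 ≡ 1080;  102^74 ≡ 566;  102^629 ≡ 1258;  102^1258 ≡ 1.
Smallest exponent giving 1 is 1258.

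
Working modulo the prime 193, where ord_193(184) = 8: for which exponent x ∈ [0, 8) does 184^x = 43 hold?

Successive powers of 184 modulo 193:
  184^0=1  184^1=184  184^2=81  184^3=43
So 184^3 ≡ 43 (mod 193), giving x = 3.

3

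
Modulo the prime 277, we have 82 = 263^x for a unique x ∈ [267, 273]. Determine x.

267

Compute 263^267 mod 277 = 82, then multiply by 263 repeatedly:
  263^267=82
Found 82 at exponent 267.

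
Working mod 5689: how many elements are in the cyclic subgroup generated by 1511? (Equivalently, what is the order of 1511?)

The order of 1511 must divide p − 1 = 5688 = 2^3 · 3^2 · 79.
Divisors: 1, 2, 3, 4, 6, 8, 9, 12, 18, 24, 36, 72, 79, 158, 237, 316, 474, 632, 711, 948, 1422, 1896, 2844, 5688.
Check each in increasing order: 1511^1 ≡ 1511;  1511^2 ≡ 1832;  1511^3 ≡ 3298;  1511^4 ≡ 5403;  1511^6 ≡ 5125;  1511^8 ≡ 2150;  1511^9 ≡ 231;  1511^12 ≡ 5201;  1511^18 ≡ 2160;  1511^24 ≡ 4895;  1511^36 ≡ 620;  1511^72 ≡ 3237;  1511^79 ≡ 374;  1511^158 ≡ 3340;  1511^237 ≡ 3269;  1511^316 ≡ 5160;  1511^474 ≡ 2419;  1511^632 ≡ 1080;  1511^711 ≡ 1.
Smallest exponent giving 1 is 711.

711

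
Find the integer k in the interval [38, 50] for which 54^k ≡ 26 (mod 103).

40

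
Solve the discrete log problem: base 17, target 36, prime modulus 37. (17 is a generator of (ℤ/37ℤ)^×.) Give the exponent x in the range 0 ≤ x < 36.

Successive powers of 17 modulo 37:
  17^0=1  17^1=17  17^2=30  17^3=29  17^4=12  17^5=19
  17^6=27  17^7=15  17^8=33  17^9=6  17^10=28  17^11=32
  17^12=26  17^13=35  17^14=3  17^15=14  17^16=16  17^17=13
  17^18=36
So 17^18 ≡ 36 (mod 37), giving x = 18.

18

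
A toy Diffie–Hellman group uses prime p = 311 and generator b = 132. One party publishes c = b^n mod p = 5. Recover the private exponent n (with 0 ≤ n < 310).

222

Baby-step giant-step with m = ceil(sqrt(310)) = 18.
Baby table (132^j mod 311 for j=0..17):
  0:1  1:132  2:8  3:123  4:64  5:51  6:201  7:97
  8:53  9:154  10:113  11:299  12:282  13:215  14:79  15:165
  16:10  17:76
Giant step factor: 132^(-18) ≡ 35 (mod 311).
Scan 5·35^i mod 311 for i = 0, 1, …:
  i=0: 5   i=1: 175   i=2: 216   i=3: 96
  i=4: 250   i=5: 42   i=6: 226   i=7: 135
  i=8: 60   i=9: 234   i=10: 104   i=11: 219
  i=12: 201
Match at i=12, j=6: n = 12·18 + 6 = 222.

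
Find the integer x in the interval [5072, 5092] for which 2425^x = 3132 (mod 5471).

Compute 2425^5072 mod 5471 = 1655, then multiply by 2425 repeatedly:
  2425^5072=1655  2425^5073=3132
Found 3132 at exponent 5073.

5073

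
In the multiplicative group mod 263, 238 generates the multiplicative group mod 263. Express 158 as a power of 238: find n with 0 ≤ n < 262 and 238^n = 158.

65

Baby-step giant-step with m = ceil(sqrt(262)) = 17.
Baby table (238^j mod 263 for j=0..16):
  0:1  1:238  2:99  3:155  4:70  5:91  6:92  7:67
  8:166  9:58  10:128  11:219  12:48  13:115  14:18  15:76
  16:204
Giant step factor: 238^(-17) ≡ 120 (mod 263).
Scan 158·120^i mod 263 for i = 0, 1, …:
  i=0: 158   i=1: 24   i=2: 250   i=3: 18
Match at i=3, j=14: n = 3·17 + 14 = 65.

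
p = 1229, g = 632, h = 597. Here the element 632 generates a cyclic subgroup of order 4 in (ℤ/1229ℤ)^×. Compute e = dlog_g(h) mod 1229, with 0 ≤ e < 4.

3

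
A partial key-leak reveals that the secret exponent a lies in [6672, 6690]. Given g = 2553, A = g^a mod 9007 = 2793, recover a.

Compute 2553^6672 mod 9007 = 2793, then multiply by 2553 repeatedly:
  2553^6672=2793
Found 2793 at exponent 6672.

6672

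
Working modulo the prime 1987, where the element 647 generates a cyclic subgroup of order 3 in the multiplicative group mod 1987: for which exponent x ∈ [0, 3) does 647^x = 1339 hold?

2

Successive powers of 647 modulo 1987:
  647^0=1  647^1=647  647^2=1339
So 647^2 ≡ 1339 (mod 1987), giving x = 2.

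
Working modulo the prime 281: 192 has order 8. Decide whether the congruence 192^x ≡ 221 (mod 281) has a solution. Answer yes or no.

⟨192⟩ has order 8; its elements mod 281 are {1, 53, 60, 89, 192, 221, 228, 280}.
221 is in this set.

yes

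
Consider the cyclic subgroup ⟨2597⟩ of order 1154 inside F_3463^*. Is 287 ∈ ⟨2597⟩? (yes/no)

287 ∈ ⟨2597⟩ iff 287^1154 ≡ 1 (mod 3463), since |⟨2597⟩| = 1154.
287^1154 mod 3463 = 3095.
Since 3095 ≠ 1, 287 does not lie in the subgroup.

no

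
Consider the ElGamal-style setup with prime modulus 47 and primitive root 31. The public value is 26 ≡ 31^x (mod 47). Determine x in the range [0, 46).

Successive powers of 31 modulo 47:
  31^0=1  31^1=31  31^2=21  31^3=40  31^4=18  31^5=41
  31^6=2  31^7=15  31^8=42  31^9=33  31^10=36  31^11=35
  31^12=4  31^13=30  31^14=37  31^15=19  31^16=25  31^17=23
  31^18=8  31^19=13  31^20=27  31^21=38  31^22=3  31^23=46
  31^24=16  31^25=26
So 31^25 ≡ 26 (mod 47), giving x = 25.

25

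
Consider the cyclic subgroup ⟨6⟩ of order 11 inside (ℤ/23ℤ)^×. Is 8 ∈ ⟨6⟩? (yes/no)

⟨6⟩ has order 11; its elements mod 23 are {1, 2, 3, 4, 6, 8, 9, 12, 13, 16, 18}.
8 is in this set.

yes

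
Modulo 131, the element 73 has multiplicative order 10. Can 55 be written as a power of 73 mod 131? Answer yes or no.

55 ∈ ⟨73⟩ iff 55^10 ≡ 1 (mod 131), since |⟨73⟩| = 10.
55^10 mod 131 = 63.
Since 63 ≠ 1, 55 does not lie in the subgroup.

no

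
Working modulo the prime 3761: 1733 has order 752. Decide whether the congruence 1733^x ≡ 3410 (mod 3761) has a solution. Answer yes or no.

yes

3410 ∈ ⟨1733⟩ iff 3410^752 ≡ 1 (mod 3761), since |⟨1733⟩| = 752.
3410^752 mod 3761 = 1.
Since 1 = 1, 3410 lies in the subgroup.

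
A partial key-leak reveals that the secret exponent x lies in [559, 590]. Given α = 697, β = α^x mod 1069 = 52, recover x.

Compute 697^559 mod 1069 = 770, then multiply by 697 repeatedly:
  697^559=770  697^560=52
Found 52 at exponent 560.

560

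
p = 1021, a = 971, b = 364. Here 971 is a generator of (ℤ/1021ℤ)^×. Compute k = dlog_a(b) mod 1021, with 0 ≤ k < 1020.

846

Baby-step giant-step with m = ceil(sqrt(1020)) = 32.
Baby table (971^j mod 1021 for j=0..31):
  0:1  1:971  2:458  3:583  4:459  5:533  6:917  7:95
  8:355  9:628  10:251  11:723  12:606  13:330  14:857  15:32
  16:442  17:362  18:278  19:394  20:720  21:756  22:998  23:129
  24:697  25:885  26:674  27:1014  28:350  29:878  30:3  31:871
Giant step factor: 971^(-32) ≡ 833 (mod 1021).
Scan 364·833^i mod 1021 for i = 0, 1, …:
  i=0: 364   i=1: 996   i=2: 616   i=3: 586
  i=4: 100   i=5: 599   i=6: 719   i=7: 621
  i=8: 667   i=9: 187     …   i=25: 305
  i=26: 857
Match at i=26, j=14: k = 26·32 + 14 = 846.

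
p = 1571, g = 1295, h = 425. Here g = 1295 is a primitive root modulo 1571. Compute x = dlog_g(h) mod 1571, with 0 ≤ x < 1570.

87

Baby-step giant-step with m = ceil(sqrt(1570)) = 40.
Baby table (1295^j mod 1571 for j=0..39):
  0:1  1:1295  2:768  3:117  4:699  5:309  6:1121  7:91
  8:20  9:764  10:1221  11:769  12:1412  13:1467  14:426  15:249
  16:400  17:1141  18:855  19:1241  20:1533  21:1062  22:665  23:267
  24:145  25:826  26:1390  27:1255  28:811  29:817  30:732  31:627
  32:1329  33:810  34:1093  35:1535  36:510  37:630  38:501  39:1543
Giant step factor: 1295^(-40) ≡ 1237 (mod 1571).
Scan 425·1237^i mod 1571 for i = 0, 1, …:
  i=0: 425   i=1: 1011   i=2: 91
Match at i=2, j=7: x = 2·40 + 7 = 87.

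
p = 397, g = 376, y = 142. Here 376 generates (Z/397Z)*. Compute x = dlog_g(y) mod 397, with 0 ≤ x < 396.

186

Baby-step giant-step with m = ceil(sqrt(396)) = 20.
Baby table (376^j mod 397 for j=0..19):
  0:1  1:376  2:44  3:267  4:348  5:235  6:226  7:18
  8:19  9:395  10:42  11:309  12:260  13:98  14:324  15:342
  16:361  17:359  18:4  19:313
Giant step factor: 376^(-20) ≡ 97 (mod 397).
Scan 142·97^i mod 397 for i = 0, 1, …:
  i=0: 142   i=1: 276   i=2: 173   i=3: 107
  i=4: 57   i=5: 368   i=6: 363   i=7: 275
  i=8: 76   i=9: 226
Match at i=9, j=6: x = 9·20 + 6 = 186.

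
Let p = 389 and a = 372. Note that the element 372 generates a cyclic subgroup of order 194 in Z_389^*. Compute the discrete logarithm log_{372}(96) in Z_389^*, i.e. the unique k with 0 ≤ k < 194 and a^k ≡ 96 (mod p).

Baby-step giant-step with m = ceil(sqrt(194)) = 14.
Baby table (372^j mod 389 for j=0..13):
  0:1  1:372  2:289  3:144  4:275  5:382  6:119  7:311
  8:159  9:20  10:49  11:334  12:157  13:54
Giant step factor: 372^(-14) ≡ 25 (mod 389).
Scan 96·25^i mod 389 for i = 0, 1, …:
  i=0: 96   i=1: 66   i=2: 94   i=3: 16
  i=4: 11   i=5: 275
Match at i=5, j=4: k = 5·14 + 4 = 74.

74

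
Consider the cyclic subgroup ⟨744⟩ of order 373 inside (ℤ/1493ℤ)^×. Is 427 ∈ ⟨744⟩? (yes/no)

no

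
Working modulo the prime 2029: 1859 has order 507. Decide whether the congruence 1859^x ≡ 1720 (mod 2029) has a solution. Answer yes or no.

yes

1720 ∈ ⟨1859⟩ iff 1720^507 ≡ 1 (mod 2029), since |⟨1859⟩| = 507.
1720^507 mod 2029 = 1.
Since 1 = 1, 1720 lies in the subgroup.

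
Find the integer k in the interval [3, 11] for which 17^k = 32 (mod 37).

11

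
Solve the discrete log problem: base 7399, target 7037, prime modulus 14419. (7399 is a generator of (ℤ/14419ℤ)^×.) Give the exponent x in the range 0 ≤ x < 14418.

Baby-step giant-step with m = ceil(sqrt(14418)) = 121.
Baby table (7399^j mod 14419 for j=0..120):
  0:1  1:7399  2:10677  3:11841  4:1715  5:565  6:13344  7:5363
  8:14168  9:2902  10:2007  11:12642  12:2105  13:2375  14:10283  15:9273
  16:5325  17:6967  18:908  19:13457  20:5148  21:9473  22:14387  23:8355
  24:4392  25:10401  26:2796  27:10758  28:5562  29:1412  30:8032  31:8069
  32:7871  33:13607  34:4735  35:10514  36:2581  37:6063  38:2628  39:7760
  40:14201  41:1946  42:8292  43:14082  44:1024  45:6601  46:3646  47:13224
  48:11461  49:1800  50:9463  51:12492  52:2518  53:1334  54:7670  55:11565
  56:7089  57:9608  58:3922  59:7850  60:2418  61:11222  62:6976  63:9823
  64:8617  65:10784  66:10489  67:5053  68:13099  69:9402  70:8142  71:76
  72:14402  73:3988  74:5938  75:569  76:14102  77:4814  78:3856  79:9762
  80:4267  81:8342  82:9138  83:1371  84:7472  85:2882  86:12636  87:968
  88:10408  89:11332  90:13402  91:1935  92:13417  93:11987  94:544  95:2155
  96:11850  97:10630  98:10144  99:4561  100:6379  101:4834  102:7646  103:7017
  104:10383  105:13804  106:6019  107:8709  108:13799  109:12281  110:13000  111:12270
  112:3706  113:10175  114:3226  115:5729  116:11430  117:3135  118:10113  119:5896
  120:7029
Giant step factor: 7399^(-121) ≡ 6964 (mod 14419).
Scan 7037·6964^i mod 14419 for i = 0, 1, …:
  i=0: 7037   i=1: 9906   i=2: 4888   i=3: 11192
  i=4: 6393   i=5: 9399   i=6: 6795   i=7: 11641
  i=8: 4306   i=9: 9883     …   i=67: 7556
  i=68: 5053
Match at i=68, j=67: x = 68·121 + 67 = 8295.

8295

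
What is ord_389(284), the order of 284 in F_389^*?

The order of 284 must divide p − 1 = 388 = 2^2 · 97.
Divisors: 1, 2, 4, 97, 194, 388.
Check each in increasing order: 284^1 ≡ 284;  284^2 ≡ 133;  284^4 ≡ 184;  284^97 ≡ 115;  284^194 ≡ 388;  284^388 ≡ 1.
Smallest exponent giving 1 is 388.

388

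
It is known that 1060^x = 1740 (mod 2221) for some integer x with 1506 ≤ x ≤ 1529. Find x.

Compute 1060^1506 mod 2221 = 496, then multiply by 1060 repeatedly:
  1060^1506=496  1060^1507=1604  1060^1508=1175  1060^1509=1740
Found 1740 at exponent 1509.

1509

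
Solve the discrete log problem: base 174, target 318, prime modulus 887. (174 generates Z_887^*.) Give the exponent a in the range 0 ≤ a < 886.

Baby-step giant-step with m = ceil(sqrt(886)) = 30.
Baby table (174^j mod 887 for j=0..29):
  0:1  1:174  2:118  3:131  4:619  5:379  6:308  7:372
  8:864  9:433  10:834  11:535  12:842  13:153  14:12  15:314
  16:529  17:685  18:332  19:113  20:148  21:29  22:611  23:761
  24:251  25:211  26:347  27:62  28:144  29:220
Giant step factor: 174^(-30) ≡ 753 (mod 887).
Scan 318·753^i mod 887 for i = 0, 1, …:
  i=0: 318   i=1: 851   i=2: 389   i=3: 207
  i=4: 646   i=5: 362   i=6: 277   i=7: 136
  i=8: 403   i=9: 105     …   i=13: 866
  i=14: 153
Match at i=14, j=13: a = 14·30 + 13 = 433.

433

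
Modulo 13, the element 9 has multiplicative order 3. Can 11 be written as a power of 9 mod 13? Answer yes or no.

no

⟨9⟩ has order 3; its elements mod 13 are {1, 3, 9}.
11 is not in this set.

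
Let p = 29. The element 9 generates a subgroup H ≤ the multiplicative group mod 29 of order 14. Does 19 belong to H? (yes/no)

19 ∈ ⟨9⟩ iff 19^14 ≡ 1 (mod 29), since |⟨9⟩| = 14.
19^14 mod 29 = 28.
Since 28 ≠ 1, 19 does not lie in the subgroup.

no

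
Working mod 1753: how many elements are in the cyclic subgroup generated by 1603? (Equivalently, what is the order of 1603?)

438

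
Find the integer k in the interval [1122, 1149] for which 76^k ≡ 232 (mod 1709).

1124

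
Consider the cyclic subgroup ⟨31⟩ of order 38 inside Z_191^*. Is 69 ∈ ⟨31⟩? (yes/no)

yes

69 ∈ ⟨31⟩ iff 69^38 ≡ 1 (mod 191), since |⟨31⟩| = 38.
69^38 mod 191 = 1.
Since 1 = 1, 69 lies in the subgroup.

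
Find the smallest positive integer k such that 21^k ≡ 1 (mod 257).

The order of 21 must divide p − 1 = 256 = 2^8.
Divisors: 1, 2, 4, 8, 16, 32, 64, 128, 256.
Check each in increasing order: 21^1 ≡ 21;  21^2 ≡ 184;  21^4 ≡ 189;  21^8 ≡ 255;  21^16 ≡ 4;  21^32 ≡ 16;  21^64 ≡ 256;  21^128 ≡ 1.
Smallest exponent giving 1 is 128.

128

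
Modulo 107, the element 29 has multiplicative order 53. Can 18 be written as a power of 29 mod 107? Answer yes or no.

18 ∈ ⟨29⟩ iff 18^53 ≡ 1 (mod 107), since |⟨29⟩| = 53.
18^53 mod 107 = 106.
Since 106 ≠ 1, 18 does not lie in the subgroup.

no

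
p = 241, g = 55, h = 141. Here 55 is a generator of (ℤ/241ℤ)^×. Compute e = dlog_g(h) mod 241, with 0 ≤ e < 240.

Baby-step giant-step with m = ceil(sqrt(240)) = 16.
Baby table (55^j mod 241 for j=0..15):
  0:1  1:55  2:133  3:85  4:96  5:219  6:236  7:207
  8:58  9:57  10:2  11:110  12:25  13:170  14:192  15:197
Giant step factor: 55^(-16) ≡ 24 (mod 241).
Scan 141·24^i mod 241 for i = 0, 1, …:
  i=0: 141   i=1: 10   i=2: 240   i=3: 217
  i=4: 147   i=5: 154   i=6: 81   i=7: 16
  i=8: 143   i=9: 58
Match at i=9, j=8: e = 9·16 + 8 = 152.

152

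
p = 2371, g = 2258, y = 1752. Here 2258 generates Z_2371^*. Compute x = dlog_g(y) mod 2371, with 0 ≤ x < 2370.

1088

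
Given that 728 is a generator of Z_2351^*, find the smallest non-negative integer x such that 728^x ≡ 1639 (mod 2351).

786

Baby-step giant-step with m = ceil(sqrt(2350)) = 49.
Baby table (728^j mod 2351 for j=0..48):
  0:1  1:728  2:1009  3:1040  4:98  5:814  6:140  7:827
  8:200  9:2189  10:1965  11:1112  12:792  13:581  14:2139  15:830
  16:33  17:514  18:383  19:1406  20:883  21:1001  22:2269  23:1430
  24:1898  25:1707  26:1368  27:1431  28:275  29:365  30:57  31:1529
  32:1089  33:505  34:884  35:1729  36:927  37:119  38:1996  39:170
  40:1508  41:2258  42:475  43:203  44:2022  45:290  46:1881  47:1086
  48:672
Giant step factor: 728^(-49) ≡ 373 (mod 2351).
Scan 1639·373^i mod 2351 for i = 0, 1, …:
  i=0: 1639   i=1: 87   i=2: 1888   i=3: 1275
  i=4: 673   i=5: 1823   i=6: 540   i=7: 1585
  i=8: 1104   i=9: 367     …   i=15: 633
  i=16: 1009
Match at i=16, j=2: x = 16·49 + 2 = 786.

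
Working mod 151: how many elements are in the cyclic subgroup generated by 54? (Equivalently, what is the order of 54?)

150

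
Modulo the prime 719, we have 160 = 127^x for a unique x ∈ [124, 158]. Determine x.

150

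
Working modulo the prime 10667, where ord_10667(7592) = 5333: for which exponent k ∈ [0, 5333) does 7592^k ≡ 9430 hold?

2801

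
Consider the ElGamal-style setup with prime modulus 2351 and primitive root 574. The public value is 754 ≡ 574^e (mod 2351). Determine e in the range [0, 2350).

Baby-step giant-step with m = ceil(sqrt(2350)) = 49.
Baby table (574^j mod 2351 for j=0..48):
  0:1  1:574  2:336  3:82  4:48  5:1691  6:2022  7:1585
  8:2304  9:1234  10:665  11:848  12:95  13:457  14:1357  15:737
  16:2209  17:777  18:1659  19:111  20:237  21:2031  22:2049  23:626
  24:1972  25:1097  26:1961  27:1836  28:616  29:934  30:88  31:1141
  32:1356  33:163  34:1873  35:695  36:1611  37:771  38:566  39:446
  40:2096  41:1743  42:1307  43:249  44:1866  45:1379  46:1610  47:197
  48:230
Giant step factor: 574^(-49) ≡ 549 (mod 2351).
Scan 754·549^i mod 2351 for i = 0, 1, …:
  i=0: 754   i=1: 170   i=2: 1641   i=3: 476
  i=4: 363   i=5: 1803   i=6: 76   i=7: 1757
  i=8: 683   i=9: 1158     …   i=33: 2136
  i=34: 1866
Match at i=34, j=44: e = 34·49 + 44 = 1710.

1710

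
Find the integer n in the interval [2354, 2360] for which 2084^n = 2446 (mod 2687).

2357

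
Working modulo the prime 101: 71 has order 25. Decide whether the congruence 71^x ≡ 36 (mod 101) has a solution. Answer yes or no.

⟨71⟩ has order 25; its elements mod 101 are {1, 5, 16, 19, 24, 25, 31, 36, 37, 52, 54, 56, 58, 68, 71, 78, 79, 80, 81, 84, 87, 88, 92, 95, 97}.
36 is in this set.

yes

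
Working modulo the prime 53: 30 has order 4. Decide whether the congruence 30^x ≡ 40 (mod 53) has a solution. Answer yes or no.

no

40 ∈ ⟨30⟩ iff 40^4 ≡ 1 (mod 53), since |⟨30⟩| = 4.
40^4 mod 53 = 47.
Since 47 ≠ 1, 40 does not lie in the subgroup.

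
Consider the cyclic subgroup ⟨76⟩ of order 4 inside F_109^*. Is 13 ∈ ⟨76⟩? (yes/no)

⟨76⟩ has order 4; its elements mod 109 are {1, 33, 76, 108}.
13 is not in this set.

no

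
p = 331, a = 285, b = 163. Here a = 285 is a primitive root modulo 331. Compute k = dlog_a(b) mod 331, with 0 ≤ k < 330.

80

Baby-step giant-step with m = ceil(sqrt(330)) = 19.
Baby table (285^j mod 331 for j=0..18):
  0:1  1:285  2:130  3:309  4:19  5:119  6:153  7:244
  8:30  9:275  10:259  11:2  12:239  13:260  14:287  15:38
  16:238  17:306  18:157
Giant step factor: 285^(-19) ≡ 160 (mod 331).
Scan 163·160^i mod 331 for i = 0, 1, …:
  i=0: 163   i=1: 262   i=2: 214   i=3: 147
  i=4: 19
Match at i=4, j=4: k = 4·19 + 4 = 80.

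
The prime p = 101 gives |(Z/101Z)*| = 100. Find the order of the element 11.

The order of 11 must divide p − 1 = 100 = 2^2 · 5^2.
Divisors: 1, 2, 4, 5, 10, 20, 25, 50, 100.
Check each in increasing order: 11^1 ≡ 11;  11^2 ≡ 20;  11^4 ≡ 97;  11^5 ≡ 57;  11^10 ≡ 17;  11^20 ≡ 87;  11^25 ≡ 10;  11^50 ≡ 100;  11^100 ≡ 1.
Smallest exponent giving 1 is 100.

100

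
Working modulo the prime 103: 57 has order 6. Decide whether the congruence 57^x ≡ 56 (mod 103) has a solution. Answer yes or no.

yes

⟨57⟩ has order 6; its elements mod 103 are {1, 46, 47, 56, 57, 102}.
56 is in this set.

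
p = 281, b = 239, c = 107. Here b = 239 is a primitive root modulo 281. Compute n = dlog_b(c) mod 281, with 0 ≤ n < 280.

171

Baby-step giant-step with m = ceil(sqrt(280)) = 17.
Baby table (239^j mod 281 for j=0..16):
  0:1  1:239  2:78  3:96  4:183  5:182  6:224  7:146
  8:50  9:148  10:247  11:23  12:158  13:108  14:241  15:275
  16:252
Giant step factor: 239^(-17) ≡ 3 (mod 281).
Scan 107·3^i mod 281 for i = 0, 1, …:
  i=0: 107   i=1: 40   i=2: 120   i=3: 79
  i=4: 237   i=5: 149   i=6: 166   i=7: 217
  i=8: 89   i=9: 267   i=10: 239
Match at i=10, j=1: n = 10·17 + 1 = 171.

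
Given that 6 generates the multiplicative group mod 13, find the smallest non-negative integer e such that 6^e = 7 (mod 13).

7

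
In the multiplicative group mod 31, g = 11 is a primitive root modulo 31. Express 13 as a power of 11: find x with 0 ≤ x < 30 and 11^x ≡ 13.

Successive powers of 11 modulo 31:
  11^0=1  11^1=11  11^2=28  11^3=29  11^4=9  11^5=6
  11^6=4  11^7=13
So 11^7 ≡ 13 (mod 31), giving x = 7.

7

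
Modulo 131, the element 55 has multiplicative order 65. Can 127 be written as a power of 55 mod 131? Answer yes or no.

no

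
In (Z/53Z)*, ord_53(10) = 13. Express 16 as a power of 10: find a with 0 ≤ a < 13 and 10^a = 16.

Successive powers of 10 modulo 53:
  10^0=1  10^1=10  10^2=47  10^3=46  10^4=36  10^5=42
  10^6=49  10^7=13  10^8=24  10^9=28  10^10=15  10^11=44
  10^12=16
So 10^12 ≡ 16 (mod 53), giving a = 12.

12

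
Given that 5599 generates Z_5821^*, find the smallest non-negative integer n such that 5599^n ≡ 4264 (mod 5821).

Baby-step giant-step with m = ceil(sqrt(5820)) = 77.
Baby table (5599^j mod 5821 for j=0..76):
  0:1  1:5599  2:2716  3:2432  4:1449  5:4298  6:488  7:2263
  8:4041  9:5153  10:2771  11:1864  12:5304  13:4175  14:4510  15:5813
  16:1776  17:1556  18:3828  19:50  20:542  21:1917  22:5180  23:2598
  24:5344  25:1116  26:2551  27:4136  28:1526  29:4667  30:64  31:3255
  32:5015  33:4302  34:5421  35:1485  36:2127  37:5128  38:2500  39:3816
  40:2714  41:2876  42:1838  43:5255  44:3411  45:5309  46:3065  47:627
  48:510  49:3200  50:5583  51:447  52:5544  53:3284  54:4398  55:1572
  56:276  57:2759  58:4528  59:1817  60:4096  61:4585  62:805  63:1741
  64:3505  65:1904  66:2245  67:2216  68:2833  69:5563  70:4887  71:3613
  72:1212  73:4523  74:2927  75:2158  76:4067
Giant step factor: 5599^(-77) ≡ 489 (mod 5821).
Scan 4264·489^i mod 5821 for i = 0, 1, …:
  i=0: 4264   i=1: 1178   i=2: 5584   i=3: 527
  i=4: 1579   i=5: 3759   i=6: 4536   i=7: 303
  i=8: 2642   i=9: 5497     …   i=57: 4952
  i=58: 5813
Match at i=58, j=15: n = 58·77 + 15 = 4481.

4481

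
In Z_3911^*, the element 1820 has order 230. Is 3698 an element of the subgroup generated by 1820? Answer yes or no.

no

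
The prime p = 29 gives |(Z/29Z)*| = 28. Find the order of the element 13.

The order of 13 must divide p − 1 = 28 = 2^2 · 7.
Divisors: 1, 2, 4, 7, 14, 28.
Check each in increasing order: 13^1 ≡ 13;  13^2 ≡ 24;  13^4 ≡ 25;  13^7 ≡ 28;  13^14 ≡ 1.
Smallest exponent giving 1 is 14.

14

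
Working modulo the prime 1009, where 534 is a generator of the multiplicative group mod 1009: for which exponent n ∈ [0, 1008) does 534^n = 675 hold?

Baby-step giant-step with m = ceil(sqrt(1008)) = 32.
Baby table (534^j mod 1009 for j=0..31):
  0:1  1:534  2:618  3:69  4:522  5:264  6:725  7:703
  8:54  9:584  10:75  11:699  12:945  13:130  14:808  15:629
  16:898  17:257  18:14  19:413  20:580  21:966  22:245  23:669
  24:60  25:761  26:756  27:104  28:41  29:705  30:113  31:811
Giant step factor: 534^(-32) ≡ 919 (mod 1009).
Scan 675·919^i mod 1009 for i = 0, 1, …:
  i=0: 675   i=1: 799   i=2: 738   i=3: 174
  i=4: 484   i=5: 836   i=6: 435   i=7: 201
  i=8: 72   i=9: 583     …   i=22: 48
  i=23: 725
Match at i=23, j=6: n = 23·32 + 6 = 742.

742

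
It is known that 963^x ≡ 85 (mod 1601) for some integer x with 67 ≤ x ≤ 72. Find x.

67

Compute 963^67 mod 1601 = 85, then multiply by 963 repeatedly:
  963^67=85
Found 85 at exponent 67.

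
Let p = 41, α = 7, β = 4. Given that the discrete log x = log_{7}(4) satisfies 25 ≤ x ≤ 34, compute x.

28

Compute 7^25 mod 41 = 3, then multiply by 7 repeatedly:
  7^25=3  7^26=21  7^27=24  7^28=4
Found 4 at exponent 28.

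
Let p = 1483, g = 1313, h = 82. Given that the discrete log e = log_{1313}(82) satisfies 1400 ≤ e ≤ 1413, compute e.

Compute 1313^1400 mod 1483 = 1298, then multiply by 1313 repeatedly:
  1313^1400=1298  1313^1401=307  1313^1402=1198  1313^1403=994  1313^1404=82
Found 82 at exponent 1404.

1404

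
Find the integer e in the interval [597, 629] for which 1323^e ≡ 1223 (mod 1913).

Compute 1323^597 mod 1913 = 75, then multiply by 1323 repeatedly:
  1323^597=75  1323^598=1662  1323^599=789  1323^600=1262  1323^601=1490
  1323^602=880  1323^603=1136  1323^604=1223
Found 1223 at exponent 604.

604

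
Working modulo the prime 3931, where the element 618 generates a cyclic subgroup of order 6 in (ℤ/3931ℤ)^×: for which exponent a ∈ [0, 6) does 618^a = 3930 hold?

3

Successive powers of 618 modulo 3931:
  618^0=1  618^1=618  618^2=617  618^3=3930
So 618^3 ≡ 3930 (mod 3931), giving a = 3.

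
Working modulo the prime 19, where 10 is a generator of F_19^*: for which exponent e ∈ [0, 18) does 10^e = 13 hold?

13

Successive powers of 10 modulo 19:
  10^0=1  10^1=10  10^2=5  10^3=12  10^4=6  10^5=3
  10^6=11  10^7=15  10^8=17  10^9=18  10^10=9  10^11=14
  10^12=7  10^13=13
So 10^13 ≡ 13 (mod 19), giving e = 13.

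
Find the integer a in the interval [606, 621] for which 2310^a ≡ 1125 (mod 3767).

Compute 2310^606 mod 3767 = 170, then multiply by 2310 repeatedly:
  2310^606=170  2310^607=932  2310^608=1963  2310^609=2829  2310^610=3012
  2310^611=71  2310^612=2029  2310^613=842  2310^614=1248  2310^615=1125
Found 1125 at exponent 615.

615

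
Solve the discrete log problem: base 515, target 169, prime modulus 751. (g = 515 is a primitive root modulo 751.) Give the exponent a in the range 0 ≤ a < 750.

82

Baby-step giant-step with m = ceil(sqrt(750)) = 28.
Baby table (515^j mod 751 for j=0..27):
  0:1  1:515  2:122  3:497  4:615  5:554  6:681  7:749
  8:472  9:507  10:508  11:272  12:394  13:140  14:4  15:558
  16:488  17:486  18:207  19:714  20:471  21:743  22:386  23:526
  24:530  25:337  26:74  27:560
Giant step factor: 515^(-28) ≡ 47 (mod 751).
Scan 169·47^i mod 751 for i = 0, 1, …:
  i=0: 169   i=1: 433   i=2: 74
Match at i=2, j=26: a = 2·28 + 26 = 82.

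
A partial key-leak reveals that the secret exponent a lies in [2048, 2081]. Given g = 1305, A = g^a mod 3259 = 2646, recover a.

2052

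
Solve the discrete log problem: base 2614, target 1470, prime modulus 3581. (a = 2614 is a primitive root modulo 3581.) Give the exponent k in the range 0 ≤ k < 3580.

Baby-step giant-step with m = ceil(sqrt(3580)) = 60.
Baby table (2614^j mod 3581 for j=0..59):
  0:1  1:2614  2:448  3:85  4:168  5:2270  6:63  7:3537
  8:3157  9:1774  10:3422  11:3351  12:388  13:809  14:1936  15:751
  16:726  17:3415  18:2958  19:833  20:214  21:760  22:2766  23:285
  24:142  25:2345  26:2739  27:1327  28:2370  29:50  30:1784  31:914
  32:669  33:1238  34:2489  35:3150  36:1381  37:286  38:2756  39:2793
  40:2824  41:1495  42:1059  43:113  44:1740  45:490  46:2443  47:1079
  48:2259  49:3538  50:2190  51:2222  52:3507  53:3519  54:2658  55:872
  56:1892  57:327  58:2500  59:3256
Giant step factor: 2614^(-60) ≡ 445 (mod 3581).
Scan 1470·445^i mod 3581 for i = 0, 1, …:
  i=0: 1470   i=1: 2408   i=2: 841   i=3: 1821
  i=4: 1039   i=5: 406   i=6: 1620   i=7: 1119
  i=8: 196   i=9: 1276     …   i=15: 3014
  i=16: 1936
Match at i=16, j=14: k = 16·60 + 14 = 974.

974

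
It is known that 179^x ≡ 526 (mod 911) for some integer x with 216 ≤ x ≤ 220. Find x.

219

Compute 179^216 mod 911 = 826, then multiply by 179 repeatedly:
  179^216=826  179^217=272  179^218=405  179^219=526
Found 526 at exponent 219.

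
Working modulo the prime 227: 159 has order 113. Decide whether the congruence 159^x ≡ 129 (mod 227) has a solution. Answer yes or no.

yes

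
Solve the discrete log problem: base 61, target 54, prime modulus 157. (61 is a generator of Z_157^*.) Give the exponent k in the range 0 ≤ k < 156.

Baby-step giant-step with m = ceil(sqrt(156)) = 13.
Baby table (61^j mod 157 for j=0..12):
  0:1  1:61  2:110  3:116  4:11  5:43  6:111  7:20
  8:121  9:2  10:122  11:63  12:75
Giant step factor: 61^(-13) ≡ 50 (mod 157).
Scan 54·50^i mod 157 for i = 0, 1, …:
  i=0: 54   i=1: 31   i=2: 137   i=3: 99
  i=4: 83   i=5: 68   i=6: 103   i=7: 126
  i=8: 20
Match at i=8, j=7: k = 8·13 + 7 = 111.

111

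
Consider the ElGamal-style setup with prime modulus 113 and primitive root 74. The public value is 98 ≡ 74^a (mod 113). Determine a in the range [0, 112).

84

Baby-step giant-step with m = ceil(sqrt(112)) = 11.
Baby table (74^j mod 113 for j=0..10):
  0:1  1:74  2:52  3:6  4:105  5:86  6:36  7:65
  8:64  9:103  10:51
Giant step factor: 74^(-11) ≡ 108 (mod 113).
Scan 98·108^i mod 113 for i = 0, 1, …:
  i=0: 98   i=1: 75   i=2: 77   i=3: 67
  i=4: 4   i=5: 93   i=6: 100   i=7: 65
Match at i=7, j=7: a = 7·11 + 7 = 84.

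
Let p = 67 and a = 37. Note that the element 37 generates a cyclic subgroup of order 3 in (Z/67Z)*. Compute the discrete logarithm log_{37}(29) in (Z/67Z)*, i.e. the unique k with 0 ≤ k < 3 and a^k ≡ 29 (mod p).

2

Successive powers of 37 modulo 67:
  37^0=1  37^1=37  37^2=29
So 37^2 ≡ 29 (mod 67), giving k = 2.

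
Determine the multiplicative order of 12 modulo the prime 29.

The order of 12 must divide p − 1 = 28 = 2^2 · 7.
Divisors: 1, 2, 4, 7, 14, 28.
Check each in increasing order: 12^1 ≡ 12;  12^2 ≡ 28;  12^4 ≡ 1.
Smallest exponent giving 1 is 4.

4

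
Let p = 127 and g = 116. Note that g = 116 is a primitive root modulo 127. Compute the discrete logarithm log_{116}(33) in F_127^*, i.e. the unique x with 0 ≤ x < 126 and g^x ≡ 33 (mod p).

Baby-step giant-step with m = ceil(sqrt(126)) = 12.
Baby table (116^j mod 127 for j=0..11):
  0:1  1:116  2:121  3:66  4:36  5:112  6:38  7:90
  8:26  9:95  10:98  11:65
Giant step factor: 116^(-12) ≡ 100 (mod 127).
Scan 33·100^i mod 127 for i = 0, 1, …:
  i=0: 33   i=1: 125   i=2: 54   i=3: 66
Match at i=3, j=3: x = 3·12 + 3 = 39.

39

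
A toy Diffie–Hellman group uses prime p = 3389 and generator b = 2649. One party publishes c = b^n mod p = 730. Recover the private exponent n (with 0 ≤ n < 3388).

Baby-step giant-step with m = ceil(sqrt(3388)) = 59.
Baby table (2649^j mod 3389 for j=0..58):
  0:1  1:2649  2:1971  3:2119  4:1047  5:1301  6:3125  7:2187
  8:1562  9:3158  10:1490  11:2214  12:1916  13:2151  14:1090  15:3371
  16:3153  17:1801  18:2526  19:1488  20:305  21:1363  22:1302  23:2385
  24:769  25:292  26:816  27:2791  28:1950  29:714  30:324  31:859
  32:1472  33:1978  34:328  35:1288  36:2578  37:287  38:1127  39:3103
  40:1522  41:2257  42:597  43:2179  44:704  45:946  46:1483  47:616
  48:1675  49:874  50:539  51:1042  52:1612  53:48  54:1759  55:3105
  56:42  57:2810  58:1446
Giant step factor: 2649^(-59) ≡ 1683 (mod 3389).
Scan 730·1683^i mod 3389 for i = 0, 1, …:
  i=0: 730   i=1: 1772   i=2: 3345   i=3: 506
  i=4: 959   i=5: 833   i=6: 2282   i=7: 869
  i=8: 1868   i=9: 2241     …   i=54: 1723
  i=55: 2214
Match at i=55, j=11: n = 55·59 + 11 = 3256.

3256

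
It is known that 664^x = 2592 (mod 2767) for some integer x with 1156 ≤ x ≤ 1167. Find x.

1166

Compute 664^1156 mod 2767 = 2129, then multiply by 664 repeatedly:
  664^1156=2129  664^1157=2486  664^1158=1572  664^1159=649  664^1160=2051
  664^1161=500  664^1162=2727  664^1163=1110  664^1164=1018  664^1165=804
  664^1166=2592
Found 2592 at exponent 1166.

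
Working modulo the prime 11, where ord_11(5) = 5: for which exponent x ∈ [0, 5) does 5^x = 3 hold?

2

Successive powers of 5 modulo 11:
  5^0=1  5^1=5  5^2=3
So 5^2 ≡ 3 (mod 11), giving x = 2.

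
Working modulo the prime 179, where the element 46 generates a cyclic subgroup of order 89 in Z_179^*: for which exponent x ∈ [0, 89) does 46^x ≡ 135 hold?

Baby-step giant-step with m = ceil(sqrt(89)) = 10.
Baby table (46^j mod 179 for j=0..9):
  0:1  1:46  2:147  3:139  4:129  5:27  6:168  7:31
  8:173  9:82
Giant step factor: 46^(-10) ≡ 124 (mod 179).
Scan 135·124^i mod 179 for i = 0, 1, …:
  i=0: 135   i=1: 93   i=2: 76   i=3: 116
  i=4: 64   i=5: 60   i=6: 101   i=7: 173
Match at i=7, j=8: x = 7·10 + 8 = 78.

78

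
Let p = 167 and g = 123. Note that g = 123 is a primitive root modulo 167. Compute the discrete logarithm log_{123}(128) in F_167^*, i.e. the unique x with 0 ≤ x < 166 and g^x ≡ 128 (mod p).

144

Baby-step giant-step with m = ceil(sqrt(166)) = 13.
Baby table (123^j mod 167 for j=0..12):
  0:1  1:123  2:99  3:153  4:115  5:117  6:29  7:60
  8:32  9:95  10:162  11:53  12:6
Giant step factor: 123^(-13) ≡ 136 (mod 167).
Scan 128·136^i mod 167 for i = 0, 1, …:
  i=0: 128   i=1: 40   i=2: 96   i=3: 30
  i=4: 72   i=5: 106   i=6: 54   i=7: 163
  i=8: 124   i=9: 164   i=10: 93   i=11: 123
Match at i=11, j=1: x = 11·13 + 1 = 144.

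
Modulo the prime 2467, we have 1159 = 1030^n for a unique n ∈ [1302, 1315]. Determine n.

1303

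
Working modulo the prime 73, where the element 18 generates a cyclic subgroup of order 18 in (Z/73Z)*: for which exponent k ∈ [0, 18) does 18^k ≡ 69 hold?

Successive powers of 18 modulo 73:
  18^0=1  18^1=18  18^2=32  18^3=65  18^4=2  18^5=36
  18^6=64  18^7=57  18^8=4  18^9=72  18^10=55  18^11=41
  18^12=8  18^13=71  18^14=37  18^15=9  18^16=16  18^17=69
So 18^17 ≡ 69 (mod 73), giving k = 17.

17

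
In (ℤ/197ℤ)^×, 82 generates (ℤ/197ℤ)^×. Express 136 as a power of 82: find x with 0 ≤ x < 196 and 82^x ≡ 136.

118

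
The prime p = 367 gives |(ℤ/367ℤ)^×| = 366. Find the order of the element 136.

The order of 136 must divide p − 1 = 366 = 2 · 3 · 61.
Divisors: 1, 2, 3, 6, 61, 122, 183, 366.
Check each in increasing order: 136^1 ≡ 136;  136^2 ≡ 146;  136^3 ≡ 38;  136^6 ≡ 343;  136^61 ≡ 284;  136^122 ≡ 283;  136^183 ≡ 366;  136^366 ≡ 1.
Smallest exponent giving 1 is 366.

366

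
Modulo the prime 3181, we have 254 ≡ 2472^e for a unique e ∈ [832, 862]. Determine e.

848

Compute 2472^832 mod 3181 = 1925, then multiply by 2472 repeatedly:
  2472^832=1925  2472^833=3005  2472^834=725  2472^835=1297  2472^836=2917
  2472^837=2678  2472^838=355  2472^839=2785  2472^840=836  2472^841=2123
  2472^842=2587  2472^843=1254  2472^844=1594  2472^845=2290  2472^846=1881
  2472^847=2391  2472^848=254
Found 254 at exponent 848.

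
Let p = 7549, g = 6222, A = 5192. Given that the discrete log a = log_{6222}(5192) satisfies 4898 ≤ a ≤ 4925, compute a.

Compute 6222^4898 mod 7549 = 2699, then multiply by 6222 repeatedly:
  6222^4898=2699  6222^4899=4202  6222^4900=2657  6222^4901=7093  6222^4902=1192
  6222^4903=3506  6222^4904=5271  6222^4905=3306  6222^4906=6456  6222^4907=1003
  6222^4908=5192
Found 5192 at exponent 4908.

4908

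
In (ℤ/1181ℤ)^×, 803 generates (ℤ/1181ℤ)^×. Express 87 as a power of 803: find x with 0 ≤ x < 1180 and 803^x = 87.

Baby-step giant-step with m = ceil(sqrt(1180)) = 35.
Baby table (803^j mod 1181 for j=0..34):
  0:1  1:803  2:1164  3:521  4:289  5:591  6:992  7:582
  8:851  9:735  10:886  11:496  12:291  13:1016  14:958  15:443
  16:248  17:736  18:508  19:479  20:812  21:124  22:368  23:254
  24:830  25:406  26:62  27:184  28:127  29:415  30:203  31:31
  32:92  33:654  34:798
Giant step factor: 803^(-35) ≡ 128 (mod 1181).
Scan 87·128^i mod 1181 for i = 0, 1, …:
  i=0: 87   i=1: 507   i=2: 1122   i=3: 715
  i=4: 583   i=5: 221   i=6: 1125   i=7: 1099
  i=8: 133   i=9: 490   i=10: 127
Match at i=10, j=28: x = 10·35 + 28 = 378.

378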